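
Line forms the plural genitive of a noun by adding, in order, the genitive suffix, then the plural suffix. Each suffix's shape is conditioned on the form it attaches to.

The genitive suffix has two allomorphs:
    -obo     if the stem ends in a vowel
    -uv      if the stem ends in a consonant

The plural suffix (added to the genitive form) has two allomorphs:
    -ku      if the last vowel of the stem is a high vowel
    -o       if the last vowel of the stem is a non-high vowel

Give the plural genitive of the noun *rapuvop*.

The final sound of *rapuvop* is /p/, which is a consonant, so the genitive suffix is -uv, giving *rapuvopuv*.
The genitive form *rapuvopuv*: last vowel = /u/, a high vowel → -ku → *rapuvopuvku*.

rapuvopuvku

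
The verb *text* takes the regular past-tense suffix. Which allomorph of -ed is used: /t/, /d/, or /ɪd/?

The stem *text* ends in /t/ or /d/.
The -ed suffix is realized as /ɪd/ after /t, d/; as /t/ after other voiceless consonants; and as /d/ after other voiced sounds.
So -ed on *text* is pronounced /ɪd/.

/ɪd/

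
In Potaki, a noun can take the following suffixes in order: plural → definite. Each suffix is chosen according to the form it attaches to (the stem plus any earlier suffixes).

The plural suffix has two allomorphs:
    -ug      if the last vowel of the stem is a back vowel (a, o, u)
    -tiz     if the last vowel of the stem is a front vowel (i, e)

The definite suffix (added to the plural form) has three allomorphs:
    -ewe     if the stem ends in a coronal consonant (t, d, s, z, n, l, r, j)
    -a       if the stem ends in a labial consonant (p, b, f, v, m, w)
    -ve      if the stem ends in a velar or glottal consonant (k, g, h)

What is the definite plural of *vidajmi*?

vidajmitizewe

*vidajmi* — last vowel /i/ (a front vowel) → -tiz → *vidajmitiz*.
Since the final consonant of the plural form *vidajmitiz* is /z/ (coronal), it takes -ewe, giving *vidajmitizewe*.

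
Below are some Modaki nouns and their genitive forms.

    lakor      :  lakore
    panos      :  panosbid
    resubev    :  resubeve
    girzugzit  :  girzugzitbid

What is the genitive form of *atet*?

atetbid

The pattern is voicing of the final consonant: -bid when the stem ends in a voiceless consonant (*panos*, *girzugzit*); -e when the stem ends in a voiced consonant (*lakor*, *resubev*).
Since the final consonant of *atet* is /t/ (voiceless), it takes -bid, giving *atetbid*.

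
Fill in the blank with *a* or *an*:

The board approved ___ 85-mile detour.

The indefinite article is chosen by the initial *sound* of the following word, not its spelling.
The number *85* is spoken "eighty-…", beginning with /ˈeɪti/ — a vowel sound.
So the article is *an*: The board approved an 85-mile detour.

an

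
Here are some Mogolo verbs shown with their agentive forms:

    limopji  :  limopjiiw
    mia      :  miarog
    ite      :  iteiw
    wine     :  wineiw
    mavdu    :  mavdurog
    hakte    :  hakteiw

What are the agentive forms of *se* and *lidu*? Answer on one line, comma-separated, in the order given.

The suffix is conditioned by the last vowel: -iw when the last vowel of the stem is a front vowel (*limopji*, *ite*, *wine*, *hakte*); -rog when the last vowel of the stem is a back vowel (*mia*, *mavdu*).
Since the last vowel of *se* is /e/ (a front vowel), it takes -iw, giving *seiw*.
Since the last vowel of *lidu* is /u/ (a back vowel), it takes -rog, giving *lidurog*.

seiw, lidurog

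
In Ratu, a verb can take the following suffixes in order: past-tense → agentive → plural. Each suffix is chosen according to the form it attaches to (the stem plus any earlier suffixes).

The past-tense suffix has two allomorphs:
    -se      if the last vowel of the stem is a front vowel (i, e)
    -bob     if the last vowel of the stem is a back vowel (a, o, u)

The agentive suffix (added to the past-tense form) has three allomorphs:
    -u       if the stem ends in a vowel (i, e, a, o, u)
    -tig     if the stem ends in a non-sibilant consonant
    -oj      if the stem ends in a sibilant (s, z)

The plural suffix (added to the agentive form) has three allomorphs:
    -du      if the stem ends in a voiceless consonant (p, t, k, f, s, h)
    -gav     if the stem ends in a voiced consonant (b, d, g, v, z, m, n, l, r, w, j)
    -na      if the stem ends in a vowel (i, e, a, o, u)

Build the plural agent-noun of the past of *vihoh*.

vihohbobtiggav

*vihoh* — last vowel /o/ (a back vowel) → -bob → *vihohbob*.
The past-tense form *vihohbob*: final sound = /b/, a non-sibilant consonant → -tig → *vihohbobtig*.
The agentive form *vihohbobtig*: final sound = /g/, a voiced consonant → -gav → *vihohbobtiggav*.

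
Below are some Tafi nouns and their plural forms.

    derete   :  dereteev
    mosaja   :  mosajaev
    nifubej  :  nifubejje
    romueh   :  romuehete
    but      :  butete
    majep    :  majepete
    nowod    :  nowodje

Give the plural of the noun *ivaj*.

ivajje

Looking at the final sound of each stem: -ete when the stem ends in a voiceless consonant (*romueh*, *but*, *majep*); -je when the stem ends in a voiced consonant (*nifubej*, *nowod*); -ev when the stem ends in a vowel (*derete*, *mosaja*).
The final sound of *ivaj* is /j/, which is a voiced consonant, so the suffix is -je, giving *ivajje*.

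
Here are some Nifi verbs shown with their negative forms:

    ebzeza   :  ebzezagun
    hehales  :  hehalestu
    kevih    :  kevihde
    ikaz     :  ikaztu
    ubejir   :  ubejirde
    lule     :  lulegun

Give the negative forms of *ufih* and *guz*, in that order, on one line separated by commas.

ufihde, guztu

The pattern is sibilance of the final sound: -tu when the stem ends in a sibilant (*hehales*, *ikaz*); -de when the stem ends in a non-sibilant consonant (*kevih*, *ubejir*); -gun when the stem ends in a vowel (*ebzeza*, *lule*).
Since the final sound of *ufih* is /h/ (a non-sibilant consonant), it takes -de, giving *ufihde*.
*guz* — final sound /z/ (a sibilant) → -tu → *guztu*.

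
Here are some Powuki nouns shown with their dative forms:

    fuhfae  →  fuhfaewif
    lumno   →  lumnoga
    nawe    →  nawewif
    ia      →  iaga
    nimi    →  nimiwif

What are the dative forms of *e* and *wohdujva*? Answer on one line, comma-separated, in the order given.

ewif, wohdujvaga

The suffix is conditioned by the last vowel: -wif when the last vowel of the stem is a front vowel (*fuhfae*, *nawe*, *nimi*); -ga when the last vowel of the stem is a back vowel (*lumno*, *ia*).
*e* — last vowel /e/ (a front vowel) → -wif → *ewif*.
Since the last vowel of *wohdujva* is /a/ (a back vowel), it takes -ga, giving *wohdujvaga*.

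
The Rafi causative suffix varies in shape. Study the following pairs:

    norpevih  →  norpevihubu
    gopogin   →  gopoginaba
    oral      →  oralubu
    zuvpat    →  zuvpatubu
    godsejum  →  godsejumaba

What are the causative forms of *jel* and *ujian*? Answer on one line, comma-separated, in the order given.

jelubu, ujianaba

Looking at the final consonant of each stem: -aba when the stem ends in a nasal (*gopogin*, *godsejum*); -ubu when the stem ends in a non-nasal consonant (*norpevih*, *oral*, *zuvpat*).
The final consonant of *jel* is /l/, which is non-nasal, so the suffix is -ubu, giving *jelubu*.
The final consonant of *ujian* is /n/, which is a nasal, so the suffix is -aba, giving *ujianaba*.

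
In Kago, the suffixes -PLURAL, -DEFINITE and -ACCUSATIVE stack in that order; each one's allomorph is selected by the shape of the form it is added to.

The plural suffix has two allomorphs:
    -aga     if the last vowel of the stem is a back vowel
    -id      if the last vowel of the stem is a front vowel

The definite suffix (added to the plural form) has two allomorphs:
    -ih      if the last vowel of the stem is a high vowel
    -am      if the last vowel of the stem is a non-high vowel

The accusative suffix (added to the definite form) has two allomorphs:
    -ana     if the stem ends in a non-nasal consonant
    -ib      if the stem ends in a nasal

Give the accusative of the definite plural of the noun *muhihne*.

muhihneidihana

*muhihne*: last vowel = /e/, a front vowel → -id → *muhihneid*.
The plural form *muhihneid* — last vowel /i/ (a high vowel) → -ih → *muhihneidih*.
Since the final consonant of the definite form *muhihneidih* is /h/ (non-nasal), it takes -ana, giving *muhihneidihana*.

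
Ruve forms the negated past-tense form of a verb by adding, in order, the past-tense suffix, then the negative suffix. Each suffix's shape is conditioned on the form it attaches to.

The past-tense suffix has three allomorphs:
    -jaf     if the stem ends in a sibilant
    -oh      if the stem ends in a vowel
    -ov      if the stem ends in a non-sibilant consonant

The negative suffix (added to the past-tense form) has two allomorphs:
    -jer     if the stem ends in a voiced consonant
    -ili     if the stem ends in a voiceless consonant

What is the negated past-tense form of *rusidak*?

Since the final sound of *rusidak* is /k/ (a non-sibilant consonant), it takes -ov, giving *rusidakov*.
The final consonant of the past-tense form *rusidakov* is /v/, which is voiced, so the negative suffix is -jer, giving *rusidakovjer*.

rusidakovjer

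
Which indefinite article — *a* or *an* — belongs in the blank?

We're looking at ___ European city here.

The indefinite article is chosen by the initial *sound* of the following word, not its spelling.
*European* begins with the sound /jʊ/ (eu pronounced /jʊ/) — a consonant sound.
So the article is *a*: We're looking at a European city here.

a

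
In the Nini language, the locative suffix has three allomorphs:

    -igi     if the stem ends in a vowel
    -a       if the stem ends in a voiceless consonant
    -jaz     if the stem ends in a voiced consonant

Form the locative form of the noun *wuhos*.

wuhosa

*wuhos* — final sound /s/ (a voiceless consonant) → -a → *wuhosa*.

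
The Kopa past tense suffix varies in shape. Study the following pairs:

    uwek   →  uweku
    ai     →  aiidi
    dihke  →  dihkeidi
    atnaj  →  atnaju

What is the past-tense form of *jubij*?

Looking at the final sound of each stem: -u when the stem ends in a consonant (*uwek*, *atnaj*); -idi when the stem ends in a vowel (*ai*, *dihke*).
Since the final sound of *jubij* is /j/ (a consonant), it takes -u, giving *jubiju*.

jubiju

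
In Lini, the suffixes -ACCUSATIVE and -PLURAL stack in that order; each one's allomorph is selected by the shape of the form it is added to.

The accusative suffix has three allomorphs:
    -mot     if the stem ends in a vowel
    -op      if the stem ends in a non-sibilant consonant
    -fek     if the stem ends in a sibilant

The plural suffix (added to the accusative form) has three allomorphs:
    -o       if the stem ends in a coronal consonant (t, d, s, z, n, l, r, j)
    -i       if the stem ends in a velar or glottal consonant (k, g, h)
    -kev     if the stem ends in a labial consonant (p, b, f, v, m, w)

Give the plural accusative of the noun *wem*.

wemopkev

The final sound of *wem* is /m/, which is a non-sibilant consonant, so the accusative suffix is -op, giving *wemop*.
The accusative form *wemop*: final consonant = /p/, labial → -kev → *wemopkev*.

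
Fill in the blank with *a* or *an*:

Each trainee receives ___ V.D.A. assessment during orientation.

The indefinite article is chosen by the initial *sound* of the following word, not its spelling.
The initialism *V.D.A.* is read letter by letter; the first letter, V, is pronounced /viː/, which begins with a consonant sound.
So the article is *a*: Each trainee receives a V.D.A. assessment during orientation.

a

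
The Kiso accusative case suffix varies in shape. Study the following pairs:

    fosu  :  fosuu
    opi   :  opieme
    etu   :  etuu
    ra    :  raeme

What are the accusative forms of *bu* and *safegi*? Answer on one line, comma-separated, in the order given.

Looking at the last vowel of each stem: -u when the last vowel of the stem is a rounded vowel (*fosu*, *etu*); -eme when the last vowel of the stem is an unrounded vowel (*opi*, *ra*).
*bu* — last vowel /u/ (a rounded vowel) → -u → *buu*.
Since the last vowel of *safegi* is /i/ (an unrounded vowel), it takes -eme, giving *safegieme*.

buu, safegieme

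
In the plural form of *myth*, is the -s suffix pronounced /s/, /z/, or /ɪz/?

The stem *myth* ends in a voiceless non-sibilant consonant.
The plural suffix surfaces as /ɪz/ after sibilants, /s/ after other voiceless consonants, and /z/ after other voiced sounds.
So the plural -s on *myth* is pronounced /s/.

/s/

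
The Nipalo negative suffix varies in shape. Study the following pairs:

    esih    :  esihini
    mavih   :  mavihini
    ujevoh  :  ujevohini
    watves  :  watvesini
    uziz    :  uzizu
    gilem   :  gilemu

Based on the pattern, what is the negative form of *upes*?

Looking at the final consonant of each stem: -ini when the stem ends in a voiceless consonant (*esih*, *mavih*, *ujevoh*, *watves*); -u when the stem ends in a voiced consonant (*uziz*, *gilem*).
*upes*: final consonant = /s/, voiceless → -ini → *upesini*.

upesini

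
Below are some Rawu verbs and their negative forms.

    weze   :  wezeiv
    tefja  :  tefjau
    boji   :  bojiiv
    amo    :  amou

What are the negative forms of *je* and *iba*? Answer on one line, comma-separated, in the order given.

Looking at the last vowel of each stem: -iv when the last vowel of the stem is a front vowel (*weze*, *boji*); -u when the last vowel of the stem is a back vowel (*tefja*, *amo*).
*je*: last vowel = /e/, a front vowel → -iv → *jeiv*.
*iba*: last vowel = /a/, a back vowel → -u → *ibau*.

jeiv, ibau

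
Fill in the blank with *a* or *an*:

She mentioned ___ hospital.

The indefinite article is chosen by the initial *sound* of the following word, not its spelling.
*hospital* begins with the sound /h/ (h is pronounced) — a consonant sound.
So the article is *a*: She mentioned a hospital.

a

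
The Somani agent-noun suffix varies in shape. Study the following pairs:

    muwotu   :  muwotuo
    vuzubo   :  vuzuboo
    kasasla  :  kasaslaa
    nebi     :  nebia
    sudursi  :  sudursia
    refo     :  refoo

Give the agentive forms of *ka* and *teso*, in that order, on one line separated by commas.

kaa, tesoo

The alternation tracks the last vowel of the stem — -o when the last vowel of the stem is a rounded vowel (*muwotu*, *vuzubo*, *refo*); -a when the last vowel of the stem is an unrounded vowel (*kasasla*, *nebi*, *sudursi*).
The last vowel of *ka* is /a/, which is an unrounded vowel, so the suffix is -a, giving *kaa*.
*teso* — last vowel /o/ (a rounded vowel) → -o → *tesoo*.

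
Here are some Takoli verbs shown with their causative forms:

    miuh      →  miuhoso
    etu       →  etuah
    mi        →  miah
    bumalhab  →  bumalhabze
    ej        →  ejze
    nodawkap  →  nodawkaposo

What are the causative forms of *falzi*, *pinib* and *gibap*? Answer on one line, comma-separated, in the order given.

The pattern is voicing of the final sound: -oso when the stem ends in a voiceless consonant (*miuh*, *nodawkap*); -ze when the stem ends in a voiced consonant (*bumalhab*, *ej*); -ah when the stem ends in a vowel (*etu*, *mi*).
The final sound of *falzi* is /i/, which is a vowel, so the suffix is -ah, giving *falziah*.
*pinib* — final sound /b/ (a voiced consonant) → -ze → *pinibze*.
Since the final sound of *gibap* is /p/ (a voiceless consonant), it takes -oso, giving *gibaposo*.

falziah, pinibze, gibaposo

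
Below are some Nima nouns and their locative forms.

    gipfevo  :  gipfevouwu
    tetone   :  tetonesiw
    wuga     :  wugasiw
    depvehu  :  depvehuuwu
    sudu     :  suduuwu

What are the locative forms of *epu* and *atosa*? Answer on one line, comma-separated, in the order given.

The suffix is conditioned by the last vowel: -uwu when the last vowel of the stem is a rounded vowel (*gipfevo*, *depvehu*, *sudu*); -siw when the last vowel of the stem is an unrounded vowel (*tetone*, *wuga*).
Since the last vowel of *epu* is /u/ (a rounded vowel), it takes -uwu, giving *epuuwu*.
Since the last vowel of *atosa* is /a/ (an unrounded vowel), it takes -siw, giving *atosasiw*.

epuuwu, atosasiw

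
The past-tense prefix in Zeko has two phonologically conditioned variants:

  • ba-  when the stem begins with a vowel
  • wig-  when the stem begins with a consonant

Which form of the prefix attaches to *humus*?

wig-

*humus*: first sound = /h/, a consonant → wig-.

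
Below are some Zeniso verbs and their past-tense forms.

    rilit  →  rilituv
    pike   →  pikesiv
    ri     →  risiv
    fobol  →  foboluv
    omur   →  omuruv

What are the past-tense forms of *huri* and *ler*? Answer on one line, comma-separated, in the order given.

The suffix is conditioned by the final sound: -uv when the stem ends in a consonant (*rilit*, *fobol*, *omur*); -siv when the stem ends in a vowel (*pike*, *ri*).
The final sound of *huri* is /i/, which is a vowel, so the suffix is -siv, giving *hurisiv*.
*ler* — final sound /r/ (a consonant) → -uv → *leruv*.

hurisiv, leruv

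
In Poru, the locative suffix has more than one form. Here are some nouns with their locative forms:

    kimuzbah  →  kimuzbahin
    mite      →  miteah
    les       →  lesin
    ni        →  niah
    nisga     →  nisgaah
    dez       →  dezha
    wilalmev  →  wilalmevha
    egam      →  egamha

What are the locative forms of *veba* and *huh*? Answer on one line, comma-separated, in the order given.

vebaah, huhin

The pattern is voicing of the final sound: -in when the stem ends in a voiceless consonant (*kimuzbah*, *les*); -ha when the stem ends in a voiced consonant (*dez*, *wilalmev*, *egam*); -ah when the stem ends in a vowel (*mite*, *ni*, *nisga*).
*veba* — final sound /a/ (a vowel) → -ah → *vebaah*.
The final sound of *huh* is /h/, which is a voiceless consonant, so the suffix is -in, giving *huhin*.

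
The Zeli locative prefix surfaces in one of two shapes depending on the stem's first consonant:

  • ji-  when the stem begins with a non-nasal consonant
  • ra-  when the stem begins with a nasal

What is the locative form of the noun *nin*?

Since the first consonant of *nin* is /n/ (a nasal), it takes ra-, giving *ranin*.

ranin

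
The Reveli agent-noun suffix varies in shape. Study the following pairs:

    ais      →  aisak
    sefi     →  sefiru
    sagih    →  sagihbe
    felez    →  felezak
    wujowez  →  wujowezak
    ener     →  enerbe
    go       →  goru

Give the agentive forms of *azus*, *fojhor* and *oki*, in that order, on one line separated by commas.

The alternation tracks the final sound of the stem — -ak when the stem ends in a sibilant (*ais*, *felez*, *wujowez*); -be when the stem ends in a non-sibilant consonant (*sagih*, *ener*); -ru when the stem ends in a vowel (*sefi*, *go*).
*azus* — final sound /s/ (a sibilant) → -ak → *azusak*.
*fojhor* — final sound /r/ (a non-sibilant consonant) → -be → *fojhorbe*.
*oki* — final sound /i/ (a vowel) → -ru → *okiru*.

azusak, fojhorbe, okiru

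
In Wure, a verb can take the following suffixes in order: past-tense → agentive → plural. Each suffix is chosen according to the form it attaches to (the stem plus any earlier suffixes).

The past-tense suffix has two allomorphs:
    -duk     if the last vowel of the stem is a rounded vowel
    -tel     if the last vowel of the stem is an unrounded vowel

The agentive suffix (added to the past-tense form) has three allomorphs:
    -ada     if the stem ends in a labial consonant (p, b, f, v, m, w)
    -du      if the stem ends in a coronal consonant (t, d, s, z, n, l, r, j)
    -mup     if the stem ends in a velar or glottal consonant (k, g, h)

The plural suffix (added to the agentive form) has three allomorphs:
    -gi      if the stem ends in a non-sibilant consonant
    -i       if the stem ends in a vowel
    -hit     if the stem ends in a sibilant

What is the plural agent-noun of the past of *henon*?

henondukmupgi

Since the last vowel of *henon* is /o/ (a rounded vowel), it takes -duk, giving *henonduk*.
Since the final consonant of the past-tense form *henonduk* is /k/ (velar/glottal), it takes -mup, giving *henondukmup*.
Since the final sound of the agentive form *henondukmup* is /p/ (a non-sibilant consonant), it takes -gi, giving *henondukmupgi*.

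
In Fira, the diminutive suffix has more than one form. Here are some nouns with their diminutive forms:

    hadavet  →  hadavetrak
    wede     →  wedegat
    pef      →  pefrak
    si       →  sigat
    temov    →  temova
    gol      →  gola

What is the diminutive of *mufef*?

mufefrak

The suffix is conditioned by the final sound: -rak when the stem ends in a voiceless consonant (*hadavet*, *pef*); -a when the stem ends in a voiced consonant (*temov*, *gol*); -gat when the stem ends in a vowel (*wede*, *si*).
*mufef* — final sound /f/ (a voiceless consonant) → -rak → *mufefrak*.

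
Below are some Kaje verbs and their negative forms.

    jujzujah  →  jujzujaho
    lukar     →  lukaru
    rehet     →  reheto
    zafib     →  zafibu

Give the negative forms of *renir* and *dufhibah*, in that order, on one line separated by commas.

reniru, dufhibaho

The alternation tracks the final consonant of the stem — -o when the stem ends in a voiceless consonant (*jujzujah*, *rehet*); -u when the stem ends in a voiced consonant (*lukar*, *zafib*).
*renir*: final consonant = /r/, voiced → -u → *reniru*.
Since the final consonant of *dufhibah* is /h/ (voiceless), it takes -o, giving *dufhibaho*.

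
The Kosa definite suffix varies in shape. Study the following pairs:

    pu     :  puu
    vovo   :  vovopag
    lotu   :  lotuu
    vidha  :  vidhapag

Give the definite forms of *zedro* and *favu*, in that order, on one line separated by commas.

zedropag, favuu

The pattern is height harmony: -u when the last vowel of the stem is a high vowel (*pu*, *lotu*); -pag when the last vowel of the stem is a non-high vowel (*vovo*, *vidha*).
*zedro* — last vowel /o/ (a non-high vowel) → -pag → *zedropag*.
*favu*: last vowel = /u/, a high vowel → -u → *favuu*.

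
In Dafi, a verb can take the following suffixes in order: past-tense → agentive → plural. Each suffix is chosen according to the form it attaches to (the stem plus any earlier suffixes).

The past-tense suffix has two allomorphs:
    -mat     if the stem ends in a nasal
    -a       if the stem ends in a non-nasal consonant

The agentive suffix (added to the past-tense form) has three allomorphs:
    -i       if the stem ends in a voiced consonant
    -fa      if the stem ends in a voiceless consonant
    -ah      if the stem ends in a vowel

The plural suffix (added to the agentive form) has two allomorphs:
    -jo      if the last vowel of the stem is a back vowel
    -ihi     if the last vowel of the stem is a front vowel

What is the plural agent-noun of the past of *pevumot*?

pevumotaahjo

*pevumot*: final consonant = /t/, non-nasal → -a → *pevumota*.
Since the final sound of the past-tense form *pevumota* is /a/ (a vowel), it takes -ah, giving *pevumotaah*.
Since the last vowel of the agentive form *pevumotaah* is /a/ (a back vowel), it takes -jo, giving *pevumotaahjo*.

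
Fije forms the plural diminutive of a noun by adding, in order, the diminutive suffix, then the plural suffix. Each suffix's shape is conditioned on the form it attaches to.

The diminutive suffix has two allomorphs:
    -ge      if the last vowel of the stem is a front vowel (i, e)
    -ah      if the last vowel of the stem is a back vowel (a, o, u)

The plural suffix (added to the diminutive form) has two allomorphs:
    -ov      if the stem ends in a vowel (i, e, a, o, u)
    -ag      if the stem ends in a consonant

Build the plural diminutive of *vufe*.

vufegeov

The last vowel of *vufe* is /e/, which is a front vowel, so the diminutive suffix is -ge, giving *vufege*.
Since the final sound of the diminutive form *vufege* is /e/ (a vowel), it takes -ov, giving *vufegeov*.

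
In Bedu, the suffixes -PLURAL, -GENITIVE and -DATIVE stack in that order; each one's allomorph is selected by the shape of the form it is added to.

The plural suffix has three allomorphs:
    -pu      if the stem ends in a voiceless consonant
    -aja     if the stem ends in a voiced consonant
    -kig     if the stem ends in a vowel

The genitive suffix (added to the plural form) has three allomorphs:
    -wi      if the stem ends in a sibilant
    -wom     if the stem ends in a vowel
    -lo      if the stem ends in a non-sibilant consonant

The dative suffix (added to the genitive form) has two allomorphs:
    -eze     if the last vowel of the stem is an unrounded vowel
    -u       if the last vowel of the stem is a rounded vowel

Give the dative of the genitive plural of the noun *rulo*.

rulokiglou

Since the final sound of *rulo* is /o/ (a vowel), it takes -kig, giving *rulokig*.
The final sound of the plural form *rulokig* is /g/, which is a non-sibilant consonant, so the genitive suffix is -lo, giving *rulokiglo*.
The last vowel of the genitive form *rulokiglo* is /o/, which is a rounded vowel, so the dative suffix is -u, giving *rulokiglou*.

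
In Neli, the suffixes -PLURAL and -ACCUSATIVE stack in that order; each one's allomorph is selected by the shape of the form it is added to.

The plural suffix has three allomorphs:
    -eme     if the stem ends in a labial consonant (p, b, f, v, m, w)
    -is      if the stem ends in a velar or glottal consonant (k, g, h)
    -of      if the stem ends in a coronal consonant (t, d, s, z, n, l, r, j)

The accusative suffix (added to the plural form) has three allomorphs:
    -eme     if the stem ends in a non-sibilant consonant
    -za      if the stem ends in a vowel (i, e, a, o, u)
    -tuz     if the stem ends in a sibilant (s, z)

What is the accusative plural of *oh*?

Since the final consonant of *oh* is /h/ (velar/glottal), it takes -is, giving *ohis*.
The final sound of the plural form *ohis* is /s/, which is a sibilant, so the accusative suffix is -tuz, giving *ohistuz*.

ohistuz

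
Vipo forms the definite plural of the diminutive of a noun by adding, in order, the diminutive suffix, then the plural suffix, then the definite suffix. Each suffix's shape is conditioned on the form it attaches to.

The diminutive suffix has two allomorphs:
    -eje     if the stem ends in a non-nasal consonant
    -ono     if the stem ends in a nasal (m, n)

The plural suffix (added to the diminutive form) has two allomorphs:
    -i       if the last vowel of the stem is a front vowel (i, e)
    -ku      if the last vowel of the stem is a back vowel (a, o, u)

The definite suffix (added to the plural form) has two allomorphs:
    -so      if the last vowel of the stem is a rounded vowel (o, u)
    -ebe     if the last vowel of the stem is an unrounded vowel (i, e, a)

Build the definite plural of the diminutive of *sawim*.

*sawim* — final consonant /m/ (a nasal) → -ono → *sawimono*.
Since the last vowel of the diminutive form *sawimono* is /o/ (a back vowel), it takes -ku, giving *sawimonoku*.
The plural form *sawimonoku*: last vowel = /u/, a rounded vowel → -so → *sawimonokuso*.

sawimonokuso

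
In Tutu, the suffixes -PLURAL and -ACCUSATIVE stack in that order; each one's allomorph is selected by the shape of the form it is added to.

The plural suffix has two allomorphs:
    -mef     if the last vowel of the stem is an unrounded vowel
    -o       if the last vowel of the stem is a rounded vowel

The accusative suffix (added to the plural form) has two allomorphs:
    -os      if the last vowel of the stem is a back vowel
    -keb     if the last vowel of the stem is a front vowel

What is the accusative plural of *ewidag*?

ewidagmefkeb

*ewidag* — last vowel /a/ (an unrounded vowel) → -mef → *ewidagmef*.
The last vowel of the plural form *ewidagmef* is /e/, which is a front vowel, so the accusative suffix is -keb, giving *ewidagmefkeb*.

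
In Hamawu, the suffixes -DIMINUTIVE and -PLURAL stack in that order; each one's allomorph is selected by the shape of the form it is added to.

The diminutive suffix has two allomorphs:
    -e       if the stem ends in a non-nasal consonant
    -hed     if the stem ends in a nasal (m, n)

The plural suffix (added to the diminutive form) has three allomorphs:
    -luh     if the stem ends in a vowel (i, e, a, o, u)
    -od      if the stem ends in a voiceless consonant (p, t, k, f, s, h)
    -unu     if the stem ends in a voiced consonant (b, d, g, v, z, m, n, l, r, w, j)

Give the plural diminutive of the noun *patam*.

patamhedunu

Since the final consonant of *patam* is /m/ (a nasal), it takes -hed, giving *patamhed*.
The diminutive form *patamhed*: final sound = /d/, a voiced consonant → -unu → *patamhedunu*.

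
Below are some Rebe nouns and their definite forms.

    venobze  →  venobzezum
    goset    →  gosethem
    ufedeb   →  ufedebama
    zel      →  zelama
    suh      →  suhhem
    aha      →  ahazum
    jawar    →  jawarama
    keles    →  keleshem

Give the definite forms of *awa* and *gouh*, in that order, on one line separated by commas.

The suffix is conditioned by the final sound: -hem when the stem ends in a voiceless consonant (*goset*, *suh*, *keles*); -ama when the stem ends in a voiced consonant (*ufedeb*, *zel*, *jawar*); -zum when the stem ends in a vowel (*venobze*, *aha*).
Since the final sound of *awa* is /a/ (a vowel), it takes -zum, giving *awazum*.
*gouh* — final sound /h/ (a voiceless consonant) → -hem → *gouhhem*.

awazum, gouhhem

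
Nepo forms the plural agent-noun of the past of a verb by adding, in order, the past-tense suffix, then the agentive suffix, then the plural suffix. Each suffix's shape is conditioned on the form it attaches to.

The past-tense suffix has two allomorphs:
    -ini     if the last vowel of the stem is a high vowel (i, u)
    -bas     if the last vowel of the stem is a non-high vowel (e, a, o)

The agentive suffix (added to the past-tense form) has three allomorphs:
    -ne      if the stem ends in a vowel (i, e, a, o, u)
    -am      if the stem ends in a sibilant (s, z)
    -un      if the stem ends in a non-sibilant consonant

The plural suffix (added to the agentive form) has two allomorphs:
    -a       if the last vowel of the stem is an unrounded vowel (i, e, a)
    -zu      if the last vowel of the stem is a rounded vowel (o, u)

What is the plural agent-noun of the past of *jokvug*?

*jokvug*: last vowel = /u/, a high vowel → -ini → *jokvugini*.
Since the final sound of the past-tense form *jokvugini* is /i/ (a vowel), it takes -ne, giving *jokvuginine*.
Since the last vowel of the agentive form *jokvuginine* is /e/ (an unrounded vowel), it takes -a, giving *jokvugininea*.

jokvugininea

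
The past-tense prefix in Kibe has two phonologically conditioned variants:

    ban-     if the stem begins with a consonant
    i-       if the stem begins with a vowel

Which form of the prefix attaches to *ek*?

The first sound of *ek* is /e/, which is a vowel, so the prefix is i-.

i-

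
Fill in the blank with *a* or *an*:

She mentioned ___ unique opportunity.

a

The indefinite article is chosen by the initial *sound* of the following word, not its spelling.
*unique* begins with the sound /juː/ (u pronounced /juː/) — a consonant sound.
So the article is *a*: She mentioned a unique opportunity.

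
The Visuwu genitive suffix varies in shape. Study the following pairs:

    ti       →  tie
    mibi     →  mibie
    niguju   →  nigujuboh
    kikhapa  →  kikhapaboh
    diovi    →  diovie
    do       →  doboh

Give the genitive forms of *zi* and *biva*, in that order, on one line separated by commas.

zie, bivaboh

Looking at the last vowel of each stem: -e when the last vowel of the stem is a front vowel (*ti*, *mibi*, *diovi*); -boh when the last vowel of the stem is a back vowel (*niguju*, *kikhapa*, *do*).
Since the last vowel of *zi* is /i/ (a front vowel), it takes -e, giving *zie*.
*biva*: last vowel = /a/, a back vowel → -boh → *bivaboh*.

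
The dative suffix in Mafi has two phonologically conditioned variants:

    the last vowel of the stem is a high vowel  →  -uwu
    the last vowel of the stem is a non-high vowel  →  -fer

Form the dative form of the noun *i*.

iuwu

*i* — last vowel /i/ (a high vowel) → -uwu → *iuwu*.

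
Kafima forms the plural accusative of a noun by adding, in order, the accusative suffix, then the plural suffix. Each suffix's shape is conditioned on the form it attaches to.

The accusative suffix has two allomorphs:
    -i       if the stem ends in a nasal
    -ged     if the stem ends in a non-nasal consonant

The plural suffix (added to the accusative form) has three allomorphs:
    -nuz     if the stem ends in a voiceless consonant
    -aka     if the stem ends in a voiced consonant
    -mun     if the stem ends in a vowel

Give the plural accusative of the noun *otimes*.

otimesgedaka

The final consonant of *otimes* is /s/, which is non-nasal, so the accusative suffix is -ged, giving *otimesged*.
The accusative form *otimesged*: final sound = /d/, a voiced consonant → -aka → *otimesgedaka*.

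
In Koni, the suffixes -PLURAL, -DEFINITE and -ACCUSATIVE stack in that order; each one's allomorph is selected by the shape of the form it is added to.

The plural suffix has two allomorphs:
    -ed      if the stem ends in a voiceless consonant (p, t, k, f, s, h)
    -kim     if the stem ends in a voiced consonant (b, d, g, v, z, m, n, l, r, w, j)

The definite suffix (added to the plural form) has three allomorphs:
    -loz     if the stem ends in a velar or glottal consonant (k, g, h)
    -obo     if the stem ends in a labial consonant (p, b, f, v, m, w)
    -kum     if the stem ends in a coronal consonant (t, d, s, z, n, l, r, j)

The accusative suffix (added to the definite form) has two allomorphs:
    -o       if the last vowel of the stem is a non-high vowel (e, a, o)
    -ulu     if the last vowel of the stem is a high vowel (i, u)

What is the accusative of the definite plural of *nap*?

napedkumulu

*nap*: final consonant = /p/, voiceless → -ed → *naped*.
The final consonant of the plural form *naped* is /d/, which is coronal, so the definite suffix is -kum, giving *napedkum*.
The definite form *napedkum* — last vowel /u/ (a high vowel) → -ulu → *napedkumulu*.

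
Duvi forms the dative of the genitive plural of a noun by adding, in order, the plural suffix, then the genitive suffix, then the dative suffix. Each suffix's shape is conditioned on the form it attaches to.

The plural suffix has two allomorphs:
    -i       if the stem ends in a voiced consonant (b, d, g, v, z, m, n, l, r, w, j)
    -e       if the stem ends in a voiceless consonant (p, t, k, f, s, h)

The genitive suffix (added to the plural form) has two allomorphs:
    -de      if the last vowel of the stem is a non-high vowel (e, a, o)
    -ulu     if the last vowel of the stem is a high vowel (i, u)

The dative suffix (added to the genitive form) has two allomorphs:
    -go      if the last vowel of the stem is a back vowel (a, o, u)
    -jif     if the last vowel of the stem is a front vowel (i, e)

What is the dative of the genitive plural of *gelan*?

gelaniulugo

*gelan*: final consonant = /n/, voiced → -i → *gelani*.
The plural form *gelani* — last vowel /i/ (a high vowel) → -ulu → *gelaniulu*.
The last vowel of the genitive form *gelaniulu* is /u/, which is a back vowel, so the dative suffix is -go, giving *gelaniulugo*.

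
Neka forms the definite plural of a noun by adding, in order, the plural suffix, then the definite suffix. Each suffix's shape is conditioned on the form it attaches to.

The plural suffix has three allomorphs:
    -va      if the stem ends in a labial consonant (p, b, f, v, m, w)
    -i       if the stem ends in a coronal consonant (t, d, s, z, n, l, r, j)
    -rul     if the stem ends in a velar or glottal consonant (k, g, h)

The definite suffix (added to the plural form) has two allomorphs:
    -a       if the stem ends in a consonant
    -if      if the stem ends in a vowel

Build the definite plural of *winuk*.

winukrula

The final consonant of *winuk* is /k/, which is velar/glottal, so the plural suffix is -rul, giving *winukrul*.
The plural form *winukrul*: final sound = /l/, a consonant → -a → *winukrula*.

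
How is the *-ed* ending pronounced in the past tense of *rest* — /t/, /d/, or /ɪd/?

The stem *rest* ends in /t/ or /d/.
The -ed suffix is realized as /ɪd/ after /t, d/; as /t/ after other voiceless consonants; and as /d/ after other voiced sounds.
So -ed on *rest* is pronounced /ɪd/.

/ɪd/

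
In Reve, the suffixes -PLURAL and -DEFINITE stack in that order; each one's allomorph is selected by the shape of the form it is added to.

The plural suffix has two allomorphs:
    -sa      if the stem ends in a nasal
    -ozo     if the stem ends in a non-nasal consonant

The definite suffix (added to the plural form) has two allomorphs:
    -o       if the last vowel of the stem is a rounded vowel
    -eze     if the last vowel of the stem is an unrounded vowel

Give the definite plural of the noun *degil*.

*degil*: final consonant = /l/, non-nasal → -ozo → *degilozo*.
The plural form *degilozo*: last vowel = /o/, a rounded vowel → -o → *degilozoo*.

degilozoo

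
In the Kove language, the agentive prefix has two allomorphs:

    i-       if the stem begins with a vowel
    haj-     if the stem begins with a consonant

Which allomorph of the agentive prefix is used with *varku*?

Since the first sound of *varku* is /v/ (a consonant), it takes haj-.

haj-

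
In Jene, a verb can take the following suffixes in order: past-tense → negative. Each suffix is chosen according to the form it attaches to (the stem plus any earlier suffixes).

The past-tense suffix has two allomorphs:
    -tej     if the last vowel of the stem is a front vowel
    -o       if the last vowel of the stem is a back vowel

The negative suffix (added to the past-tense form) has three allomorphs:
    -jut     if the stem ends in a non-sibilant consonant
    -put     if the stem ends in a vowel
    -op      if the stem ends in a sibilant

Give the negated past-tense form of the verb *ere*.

eretejjut

The last vowel of *ere* is /e/, which is a front vowel, so the past-tense suffix is -tej, giving *eretej*.
The past-tense form *eretej* — final sound /j/ (a non-sibilant consonant) → -jut → *eretejjut*.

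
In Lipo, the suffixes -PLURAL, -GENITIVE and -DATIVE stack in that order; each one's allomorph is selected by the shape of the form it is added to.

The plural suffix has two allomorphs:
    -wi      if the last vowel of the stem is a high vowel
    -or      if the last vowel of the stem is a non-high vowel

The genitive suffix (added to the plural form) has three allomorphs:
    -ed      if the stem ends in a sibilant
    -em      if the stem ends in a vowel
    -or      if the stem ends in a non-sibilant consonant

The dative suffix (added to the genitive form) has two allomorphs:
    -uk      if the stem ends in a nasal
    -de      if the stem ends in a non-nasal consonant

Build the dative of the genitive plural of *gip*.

*gip*: last vowel = /i/, a high vowel → -wi → *gipwi*.
The plural form *gipwi*: final sound = /i/, a vowel → -em → *gipwiem*.
The final consonant of the genitive form *gipwiem* is /m/, which is a nasal, so the dative suffix is -uk, giving *gipwiemuk*.

gipwiemuk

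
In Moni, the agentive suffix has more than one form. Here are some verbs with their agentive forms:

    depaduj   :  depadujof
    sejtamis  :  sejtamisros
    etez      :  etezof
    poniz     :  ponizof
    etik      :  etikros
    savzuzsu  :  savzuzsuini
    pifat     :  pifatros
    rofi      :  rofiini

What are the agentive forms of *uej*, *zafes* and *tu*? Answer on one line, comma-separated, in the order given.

uejof, zafesros, tuini

The alternation tracks the final sound of the stem — -ros when the stem ends in a voiceless consonant (*sejtamis*, *etik*, *pifat*); -of when the stem ends in a voiced consonant (*depaduj*, *etez*, *poniz*); -ini when the stem ends in a vowel (*savzuzsu*, *rofi*).
The final sound of *uej* is /j/, which is a voiced consonant, so the suffix is -of, giving *uejof*.
The final sound of *zafes* is /s/, which is a voiceless consonant, so the suffix is -ros, giving *zafesros*.
*tu* — final sound /u/ (a vowel) → -ini → *tuini*.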